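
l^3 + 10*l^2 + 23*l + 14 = (l + 1)*(l + 2)*(l + 7)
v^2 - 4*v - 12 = (v - 6)*(v + 2)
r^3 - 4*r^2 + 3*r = r*(r - 3)*(r - 1)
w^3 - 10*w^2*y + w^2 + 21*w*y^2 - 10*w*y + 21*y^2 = (w + 1)*(w - 7*y)*(w - 3*y)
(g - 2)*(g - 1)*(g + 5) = g^3 + 2*g^2 - 13*g + 10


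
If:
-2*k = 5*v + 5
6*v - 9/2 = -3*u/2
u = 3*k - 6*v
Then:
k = 5/19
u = 141/19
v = -21/19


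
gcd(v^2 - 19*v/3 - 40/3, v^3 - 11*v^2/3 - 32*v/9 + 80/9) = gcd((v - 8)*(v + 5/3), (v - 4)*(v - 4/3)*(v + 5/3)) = v + 5/3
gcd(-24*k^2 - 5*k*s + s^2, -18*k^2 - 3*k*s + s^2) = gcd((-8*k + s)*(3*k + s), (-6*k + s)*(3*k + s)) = 3*k + s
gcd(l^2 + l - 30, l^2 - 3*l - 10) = l - 5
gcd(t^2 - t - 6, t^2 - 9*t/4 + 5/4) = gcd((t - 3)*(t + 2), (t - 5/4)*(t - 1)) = 1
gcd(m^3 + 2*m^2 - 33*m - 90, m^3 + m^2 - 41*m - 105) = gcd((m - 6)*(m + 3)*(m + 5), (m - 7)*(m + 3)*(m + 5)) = m^2 + 8*m + 15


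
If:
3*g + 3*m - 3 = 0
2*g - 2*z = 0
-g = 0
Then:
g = 0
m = 1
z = 0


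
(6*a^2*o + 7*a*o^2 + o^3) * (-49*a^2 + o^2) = -294*a^4*o - 343*a^3*o^2 - 43*a^2*o^3 + 7*a*o^4 + o^5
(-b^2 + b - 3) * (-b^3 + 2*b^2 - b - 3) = b^5 - 3*b^4 + 6*b^3 - 4*b^2 + 9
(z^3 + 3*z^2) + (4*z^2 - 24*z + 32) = z^3 + 7*z^2 - 24*z + 32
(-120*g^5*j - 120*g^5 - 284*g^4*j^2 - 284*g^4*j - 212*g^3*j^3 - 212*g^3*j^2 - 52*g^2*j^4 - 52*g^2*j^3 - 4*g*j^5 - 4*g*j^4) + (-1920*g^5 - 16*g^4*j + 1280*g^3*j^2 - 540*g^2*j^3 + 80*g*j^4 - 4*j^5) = -120*g^5*j - 2040*g^5 - 284*g^4*j^2 - 300*g^4*j - 212*g^3*j^3 + 1068*g^3*j^2 - 52*g^2*j^4 - 592*g^2*j^3 - 4*g*j^5 + 76*g*j^4 - 4*j^5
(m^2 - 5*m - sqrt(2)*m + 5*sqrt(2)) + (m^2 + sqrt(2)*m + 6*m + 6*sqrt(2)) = 2*m^2 + m + 11*sqrt(2)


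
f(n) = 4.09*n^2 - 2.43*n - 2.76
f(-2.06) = 19.60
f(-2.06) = 19.60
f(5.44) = 105.06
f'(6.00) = 46.65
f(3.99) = 52.66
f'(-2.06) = -19.28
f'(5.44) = 42.07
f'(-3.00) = -26.97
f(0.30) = -3.12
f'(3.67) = 27.59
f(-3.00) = 41.34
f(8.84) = 295.37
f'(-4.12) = -36.13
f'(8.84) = 69.88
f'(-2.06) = -19.28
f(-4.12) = 76.68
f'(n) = 8.18*n - 2.43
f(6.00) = 129.90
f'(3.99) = 30.21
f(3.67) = 43.41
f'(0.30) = 0.02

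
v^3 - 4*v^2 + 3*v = v*(v - 3)*(v - 1)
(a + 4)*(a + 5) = a^2 + 9*a + 20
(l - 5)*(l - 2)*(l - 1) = l^3 - 8*l^2 + 17*l - 10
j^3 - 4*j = j*(j - 2)*(j + 2)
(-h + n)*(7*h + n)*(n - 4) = -7*h^2*n + 28*h^2 + 6*h*n^2 - 24*h*n + n^3 - 4*n^2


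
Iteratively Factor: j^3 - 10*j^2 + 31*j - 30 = (j - 2)*(j^2 - 8*j + 15) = (j - 5)*(j - 2)*(j - 3)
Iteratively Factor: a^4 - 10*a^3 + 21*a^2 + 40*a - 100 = (a - 5)*(a^3 - 5*a^2 - 4*a + 20) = (a - 5)^2*(a^2 - 4) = (a - 5)^2*(a - 2)*(a + 2)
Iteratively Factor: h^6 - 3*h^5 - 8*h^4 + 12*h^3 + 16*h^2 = (h + 1)*(h^5 - 4*h^4 - 4*h^3 + 16*h^2) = (h - 4)*(h + 1)*(h^4 - 4*h^2) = (h - 4)*(h - 2)*(h + 1)*(h^3 + 2*h^2) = h*(h - 4)*(h - 2)*(h + 1)*(h^2 + 2*h) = h*(h - 4)*(h - 2)*(h + 1)*(h + 2)*(h)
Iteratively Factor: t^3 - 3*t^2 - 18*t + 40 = (t - 2)*(t^2 - t - 20) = (t - 2)*(t + 4)*(t - 5)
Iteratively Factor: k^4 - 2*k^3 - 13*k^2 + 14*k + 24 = (k + 3)*(k^3 - 5*k^2 + 2*k + 8) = (k - 4)*(k + 3)*(k^2 - k - 2) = (k - 4)*(k + 1)*(k + 3)*(k - 2)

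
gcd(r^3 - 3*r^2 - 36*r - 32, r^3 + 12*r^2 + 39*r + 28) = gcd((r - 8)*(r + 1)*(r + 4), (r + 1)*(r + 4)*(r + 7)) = r^2 + 5*r + 4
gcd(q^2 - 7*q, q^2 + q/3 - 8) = 1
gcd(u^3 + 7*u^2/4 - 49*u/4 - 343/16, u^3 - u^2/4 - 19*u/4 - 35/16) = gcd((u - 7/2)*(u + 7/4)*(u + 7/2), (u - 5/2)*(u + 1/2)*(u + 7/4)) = u + 7/4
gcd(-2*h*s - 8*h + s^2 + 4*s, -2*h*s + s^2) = -2*h + s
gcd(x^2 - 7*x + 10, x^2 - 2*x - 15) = x - 5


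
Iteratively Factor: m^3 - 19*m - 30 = (m + 2)*(m^2 - 2*m - 15) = (m - 5)*(m + 2)*(m + 3)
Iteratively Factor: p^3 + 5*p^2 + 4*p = (p + 1)*(p^2 + 4*p) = p*(p + 1)*(p + 4)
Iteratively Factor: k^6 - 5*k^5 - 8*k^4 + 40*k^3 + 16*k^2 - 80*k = (k - 2)*(k^5 - 3*k^4 - 14*k^3 + 12*k^2 + 40*k) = (k - 2)*(k + 2)*(k^4 - 5*k^3 - 4*k^2 + 20*k) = (k - 5)*(k - 2)*(k + 2)*(k^3 - 4*k) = (k - 5)*(k - 2)*(k + 2)^2*(k^2 - 2*k) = k*(k - 5)*(k - 2)*(k + 2)^2*(k - 2)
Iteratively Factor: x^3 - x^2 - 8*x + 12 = (x - 2)*(x^2 + x - 6) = (x - 2)*(x + 3)*(x - 2)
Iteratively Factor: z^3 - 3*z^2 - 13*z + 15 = (z + 3)*(z^2 - 6*z + 5) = (z - 5)*(z + 3)*(z - 1)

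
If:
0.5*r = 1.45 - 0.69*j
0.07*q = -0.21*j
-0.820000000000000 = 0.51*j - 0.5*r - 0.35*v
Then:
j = 0.291666666666667*v + 0.525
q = -0.875*v - 1.575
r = 2.1755 - 0.4025*v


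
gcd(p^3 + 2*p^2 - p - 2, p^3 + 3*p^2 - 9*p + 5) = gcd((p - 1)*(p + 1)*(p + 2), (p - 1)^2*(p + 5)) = p - 1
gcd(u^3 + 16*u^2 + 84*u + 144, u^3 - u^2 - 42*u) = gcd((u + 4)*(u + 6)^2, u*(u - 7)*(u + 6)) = u + 6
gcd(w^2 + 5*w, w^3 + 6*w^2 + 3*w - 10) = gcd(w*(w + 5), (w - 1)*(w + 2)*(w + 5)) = w + 5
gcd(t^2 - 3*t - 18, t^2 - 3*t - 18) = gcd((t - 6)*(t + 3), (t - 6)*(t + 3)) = t^2 - 3*t - 18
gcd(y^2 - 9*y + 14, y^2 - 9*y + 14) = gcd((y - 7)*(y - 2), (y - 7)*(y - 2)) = y^2 - 9*y + 14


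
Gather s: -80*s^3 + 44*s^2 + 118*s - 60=-80*s^3 + 44*s^2 + 118*s - 60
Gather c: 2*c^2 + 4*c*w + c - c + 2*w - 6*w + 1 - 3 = 2*c^2 + 4*c*w - 4*w - 2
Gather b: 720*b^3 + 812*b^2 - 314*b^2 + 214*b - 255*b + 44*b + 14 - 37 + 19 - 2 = 720*b^3 + 498*b^2 + 3*b - 6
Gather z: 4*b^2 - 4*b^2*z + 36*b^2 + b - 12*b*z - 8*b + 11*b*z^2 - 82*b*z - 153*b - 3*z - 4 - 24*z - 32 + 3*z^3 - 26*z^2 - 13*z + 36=40*b^2 - 160*b + 3*z^3 + z^2*(11*b - 26) + z*(-4*b^2 - 94*b - 40)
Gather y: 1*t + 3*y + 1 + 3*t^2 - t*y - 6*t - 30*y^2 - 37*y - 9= 3*t^2 - 5*t - 30*y^2 + y*(-t - 34) - 8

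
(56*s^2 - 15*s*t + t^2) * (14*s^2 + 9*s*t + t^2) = 784*s^4 + 294*s^3*t - 65*s^2*t^2 - 6*s*t^3 + t^4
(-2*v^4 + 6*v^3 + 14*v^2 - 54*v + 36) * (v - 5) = -2*v^5 + 16*v^4 - 16*v^3 - 124*v^2 + 306*v - 180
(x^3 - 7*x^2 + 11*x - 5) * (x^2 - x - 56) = x^5 - 8*x^4 - 38*x^3 + 376*x^2 - 611*x + 280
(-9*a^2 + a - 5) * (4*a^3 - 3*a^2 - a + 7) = -36*a^5 + 31*a^4 - 14*a^3 - 49*a^2 + 12*a - 35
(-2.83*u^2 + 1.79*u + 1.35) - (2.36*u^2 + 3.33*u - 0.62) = -5.19*u^2 - 1.54*u + 1.97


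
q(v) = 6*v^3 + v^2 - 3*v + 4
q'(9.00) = 1473.00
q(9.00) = 4432.00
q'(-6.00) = 633.00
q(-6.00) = -1238.00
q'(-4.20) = 306.12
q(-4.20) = -410.29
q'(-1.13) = 17.72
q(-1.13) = 0.01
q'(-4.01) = 278.42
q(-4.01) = -354.78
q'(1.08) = 20.16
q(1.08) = 9.48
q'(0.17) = -2.14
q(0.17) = 3.55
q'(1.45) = 37.74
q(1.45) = 20.04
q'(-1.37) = 28.04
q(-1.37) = -5.44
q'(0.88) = 12.70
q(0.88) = 6.22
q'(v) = 18*v^2 + 2*v - 3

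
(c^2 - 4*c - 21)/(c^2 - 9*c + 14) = (c + 3)/(c - 2)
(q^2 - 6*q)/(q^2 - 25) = q*(q - 6)/(q^2 - 25)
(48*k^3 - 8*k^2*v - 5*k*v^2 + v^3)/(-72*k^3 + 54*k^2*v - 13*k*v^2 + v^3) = (-12*k^2 - k*v + v^2)/(18*k^2 - 9*k*v + v^2)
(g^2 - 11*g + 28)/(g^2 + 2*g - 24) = (g - 7)/(g + 6)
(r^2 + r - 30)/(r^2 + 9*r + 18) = (r - 5)/(r + 3)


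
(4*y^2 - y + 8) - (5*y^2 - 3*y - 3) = -y^2 + 2*y + 11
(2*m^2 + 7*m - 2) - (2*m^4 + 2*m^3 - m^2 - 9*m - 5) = -2*m^4 - 2*m^3 + 3*m^2 + 16*m + 3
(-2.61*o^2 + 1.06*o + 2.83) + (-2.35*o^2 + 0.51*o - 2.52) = -4.96*o^2 + 1.57*o + 0.31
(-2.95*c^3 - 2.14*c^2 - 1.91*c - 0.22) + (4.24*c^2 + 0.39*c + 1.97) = -2.95*c^3 + 2.1*c^2 - 1.52*c + 1.75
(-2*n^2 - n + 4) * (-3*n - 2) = 6*n^3 + 7*n^2 - 10*n - 8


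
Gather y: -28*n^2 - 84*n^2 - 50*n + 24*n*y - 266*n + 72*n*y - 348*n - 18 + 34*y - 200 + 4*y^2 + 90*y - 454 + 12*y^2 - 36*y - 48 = -112*n^2 - 664*n + 16*y^2 + y*(96*n + 88) - 720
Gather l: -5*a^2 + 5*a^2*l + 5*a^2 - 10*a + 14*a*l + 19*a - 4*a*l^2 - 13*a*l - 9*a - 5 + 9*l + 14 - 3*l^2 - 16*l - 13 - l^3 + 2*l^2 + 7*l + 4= -l^3 + l^2*(-4*a - 1) + l*(5*a^2 + a)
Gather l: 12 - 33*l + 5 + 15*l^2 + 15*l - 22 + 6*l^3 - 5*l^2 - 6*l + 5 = 6*l^3 + 10*l^2 - 24*l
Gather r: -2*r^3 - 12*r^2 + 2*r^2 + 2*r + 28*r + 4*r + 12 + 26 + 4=-2*r^3 - 10*r^2 + 34*r + 42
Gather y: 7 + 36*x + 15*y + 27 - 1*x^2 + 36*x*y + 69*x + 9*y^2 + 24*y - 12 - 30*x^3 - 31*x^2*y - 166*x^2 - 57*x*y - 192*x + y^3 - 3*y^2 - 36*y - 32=-30*x^3 - 167*x^2 - 87*x + y^3 + 6*y^2 + y*(-31*x^2 - 21*x + 3) - 10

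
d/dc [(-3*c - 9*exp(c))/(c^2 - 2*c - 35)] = 3*(2*(c - 1)*(c + 3*exp(c)) + (3*exp(c) + 1)*(-c^2 + 2*c + 35))/(-c^2 + 2*c + 35)^2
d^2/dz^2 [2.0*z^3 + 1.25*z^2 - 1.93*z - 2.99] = 12.0*z + 2.5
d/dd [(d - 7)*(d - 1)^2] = 3*(d - 5)*(d - 1)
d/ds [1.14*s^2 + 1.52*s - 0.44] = 2.28*s + 1.52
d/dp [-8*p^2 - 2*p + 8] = -16*p - 2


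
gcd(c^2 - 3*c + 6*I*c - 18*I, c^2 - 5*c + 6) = c - 3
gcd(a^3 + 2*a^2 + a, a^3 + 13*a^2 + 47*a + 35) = a + 1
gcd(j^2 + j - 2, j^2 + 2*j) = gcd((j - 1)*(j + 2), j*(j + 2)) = j + 2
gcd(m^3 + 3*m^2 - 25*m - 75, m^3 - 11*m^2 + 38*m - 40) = m - 5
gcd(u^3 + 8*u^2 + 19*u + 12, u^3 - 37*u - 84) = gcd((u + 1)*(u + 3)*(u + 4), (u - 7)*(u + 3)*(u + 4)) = u^2 + 7*u + 12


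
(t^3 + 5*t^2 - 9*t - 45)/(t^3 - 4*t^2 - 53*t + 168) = (t^2 + 8*t + 15)/(t^2 - t - 56)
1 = 1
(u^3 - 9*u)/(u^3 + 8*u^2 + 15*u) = (u - 3)/(u + 5)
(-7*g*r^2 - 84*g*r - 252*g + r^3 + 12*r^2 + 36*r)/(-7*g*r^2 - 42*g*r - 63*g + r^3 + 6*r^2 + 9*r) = (r^2 + 12*r + 36)/(r^2 + 6*r + 9)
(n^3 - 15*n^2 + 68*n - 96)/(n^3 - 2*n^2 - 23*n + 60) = (n - 8)/(n + 5)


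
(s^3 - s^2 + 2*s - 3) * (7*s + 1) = 7*s^4 - 6*s^3 + 13*s^2 - 19*s - 3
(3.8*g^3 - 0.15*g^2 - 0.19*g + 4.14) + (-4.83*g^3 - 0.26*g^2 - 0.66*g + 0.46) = -1.03*g^3 - 0.41*g^2 - 0.85*g + 4.6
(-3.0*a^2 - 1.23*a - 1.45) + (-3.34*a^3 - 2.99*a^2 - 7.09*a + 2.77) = -3.34*a^3 - 5.99*a^2 - 8.32*a + 1.32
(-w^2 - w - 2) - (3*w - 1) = -w^2 - 4*w - 1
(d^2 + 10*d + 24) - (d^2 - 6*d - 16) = 16*d + 40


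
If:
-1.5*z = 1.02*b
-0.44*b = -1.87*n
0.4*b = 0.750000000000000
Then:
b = 1.88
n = 0.44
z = -1.28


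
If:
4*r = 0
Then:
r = 0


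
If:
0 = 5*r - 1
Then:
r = 1/5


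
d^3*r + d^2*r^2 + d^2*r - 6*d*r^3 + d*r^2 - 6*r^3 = (d - 2*r)*(d + 3*r)*(d*r + r)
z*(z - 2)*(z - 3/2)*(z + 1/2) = z^4 - 3*z^3 + 5*z^2/4 + 3*z/2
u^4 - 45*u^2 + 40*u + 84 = (u - 6)*(u - 2)*(u + 1)*(u + 7)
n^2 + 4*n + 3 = (n + 1)*(n + 3)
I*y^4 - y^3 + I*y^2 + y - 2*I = (y - 1)*(y - I)*(y + 2*I)*(I*y + I)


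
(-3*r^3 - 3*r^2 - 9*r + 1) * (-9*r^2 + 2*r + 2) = 27*r^5 + 21*r^4 + 69*r^3 - 33*r^2 - 16*r + 2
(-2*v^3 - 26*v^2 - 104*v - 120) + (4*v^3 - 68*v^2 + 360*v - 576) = 2*v^3 - 94*v^2 + 256*v - 696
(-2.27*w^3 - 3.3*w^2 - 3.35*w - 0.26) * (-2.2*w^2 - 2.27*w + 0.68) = 4.994*w^5 + 12.4129*w^4 + 13.3174*w^3 + 5.9325*w^2 - 1.6878*w - 0.1768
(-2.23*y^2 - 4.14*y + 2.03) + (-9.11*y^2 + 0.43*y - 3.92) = -11.34*y^2 - 3.71*y - 1.89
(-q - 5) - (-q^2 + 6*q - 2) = q^2 - 7*q - 3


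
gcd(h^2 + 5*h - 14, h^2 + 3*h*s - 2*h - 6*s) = h - 2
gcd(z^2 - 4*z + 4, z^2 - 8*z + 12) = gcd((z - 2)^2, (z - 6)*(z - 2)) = z - 2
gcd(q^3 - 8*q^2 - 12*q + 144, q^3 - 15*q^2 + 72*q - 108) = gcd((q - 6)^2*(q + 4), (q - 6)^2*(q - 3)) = q^2 - 12*q + 36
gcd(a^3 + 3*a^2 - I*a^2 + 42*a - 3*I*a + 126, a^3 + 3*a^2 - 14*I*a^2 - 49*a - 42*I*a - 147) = a^2 + a*(3 - 7*I) - 21*I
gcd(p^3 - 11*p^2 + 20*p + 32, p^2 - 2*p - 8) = p - 4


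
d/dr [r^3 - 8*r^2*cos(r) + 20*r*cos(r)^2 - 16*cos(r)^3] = 8*r^2*sin(r) + 3*r^2 - 20*r*sin(2*r) - 16*r*cos(r) + 48*sin(r)*cos(r)^2 + 20*cos(r)^2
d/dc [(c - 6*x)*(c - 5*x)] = 2*c - 11*x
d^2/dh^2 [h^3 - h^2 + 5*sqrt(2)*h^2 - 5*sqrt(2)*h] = 6*h - 2 + 10*sqrt(2)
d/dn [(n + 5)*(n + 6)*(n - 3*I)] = 3*n^2 + n*(22 - 6*I) + 30 - 33*I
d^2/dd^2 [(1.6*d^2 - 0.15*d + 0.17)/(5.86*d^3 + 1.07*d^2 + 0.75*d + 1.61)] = (109.88672*d^6 - 30.90564*d^5 + 22.217604*d^4 - 195.873066*d^3 + 6.095058*d^2 - 7.254312*d + 8.262502)/(201.230056*d^9 + 110.230116*d^8 + 97.391442*d^7 + 195.301211*d^6 + 73.034907*d^5 + 49.791192*d^4 + 53.743143*d^3 + 11.037516*d^2 + 5.832225*d + 4.173281)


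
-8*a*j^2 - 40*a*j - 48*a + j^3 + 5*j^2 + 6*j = (-8*a + j)*(j + 2)*(j + 3)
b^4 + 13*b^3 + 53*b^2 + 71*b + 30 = (b + 1)^2*(b + 5)*(b + 6)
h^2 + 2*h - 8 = (h - 2)*(h + 4)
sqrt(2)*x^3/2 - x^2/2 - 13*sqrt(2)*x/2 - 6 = (x - 3*sqrt(2))*(x + 2*sqrt(2))*(sqrt(2)*x/2 + 1/2)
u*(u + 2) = u^2 + 2*u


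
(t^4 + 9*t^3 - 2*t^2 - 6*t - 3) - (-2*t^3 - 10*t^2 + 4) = t^4 + 11*t^3 + 8*t^2 - 6*t - 7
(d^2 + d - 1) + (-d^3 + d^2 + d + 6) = -d^3 + 2*d^2 + 2*d + 5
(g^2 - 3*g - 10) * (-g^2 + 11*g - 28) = -g^4 + 14*g^3 - 51*g^2 - 26*g + 280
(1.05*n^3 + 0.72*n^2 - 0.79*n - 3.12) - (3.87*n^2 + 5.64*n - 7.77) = 1.05*n^3 - 3.15*n^2 - 6.43*n + 4.65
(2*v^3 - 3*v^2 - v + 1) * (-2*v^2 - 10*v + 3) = -4*v^5 - 14*v^4 + 38*v^3 - v^2 - 13*v + 3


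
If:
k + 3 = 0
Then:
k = -3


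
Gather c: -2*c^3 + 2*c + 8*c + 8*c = -2*c^3 + 18*c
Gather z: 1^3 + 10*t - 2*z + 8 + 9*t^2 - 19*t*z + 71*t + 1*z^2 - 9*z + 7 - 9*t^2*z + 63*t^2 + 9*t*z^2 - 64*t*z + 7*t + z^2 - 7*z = 72*t^2 + 88*t + z^2*(9*t + 2) + z*(-9*t^2 - 83*t - 18) + 16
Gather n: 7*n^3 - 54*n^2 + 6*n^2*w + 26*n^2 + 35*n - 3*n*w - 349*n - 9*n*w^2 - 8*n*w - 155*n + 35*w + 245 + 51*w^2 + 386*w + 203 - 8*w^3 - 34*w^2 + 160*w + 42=7*n^3 + n^2*(6*w - 28) + n*(-9*w^2 - 11*w - 469) - 8*w^3 + 17*w^2 + 581*w + 490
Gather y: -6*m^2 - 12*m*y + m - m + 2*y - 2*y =-6*m^2 - 12*m*y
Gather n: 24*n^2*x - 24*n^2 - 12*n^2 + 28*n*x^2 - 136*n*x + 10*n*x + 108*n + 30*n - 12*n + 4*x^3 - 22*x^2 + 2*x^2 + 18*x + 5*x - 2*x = n^2*(24*x - 36) + n*(28*x^2 - 126*x + 126) + 4*x^3 - 20*x^2 + 21*x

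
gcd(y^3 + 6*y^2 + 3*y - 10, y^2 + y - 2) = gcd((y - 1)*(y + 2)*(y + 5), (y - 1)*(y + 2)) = y^2 + y - 2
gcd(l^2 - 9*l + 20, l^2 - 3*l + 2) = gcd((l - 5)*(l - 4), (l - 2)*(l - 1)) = 1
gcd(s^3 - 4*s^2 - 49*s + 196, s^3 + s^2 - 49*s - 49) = s^2 - 49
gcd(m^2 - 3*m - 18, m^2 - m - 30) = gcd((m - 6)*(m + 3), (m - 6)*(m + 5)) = m - 6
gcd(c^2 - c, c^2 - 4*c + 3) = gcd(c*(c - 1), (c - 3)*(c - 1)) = c - 1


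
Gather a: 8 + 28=36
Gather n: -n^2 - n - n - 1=-n^2 - 2*n - 1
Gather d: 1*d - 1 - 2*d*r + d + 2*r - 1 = d*(2 - 2*r) + 2*r - 2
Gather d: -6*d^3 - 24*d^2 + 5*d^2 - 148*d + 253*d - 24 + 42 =-6*d^3 - 19*d^2 + 105*d + 18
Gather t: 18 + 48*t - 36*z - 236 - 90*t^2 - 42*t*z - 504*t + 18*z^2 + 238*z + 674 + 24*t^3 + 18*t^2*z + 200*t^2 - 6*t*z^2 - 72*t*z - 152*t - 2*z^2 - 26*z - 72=24*t^3 + t^2*(18*z + 110) + t*(-6*z^2 - 114*z - 608) + 16*z^2 + 176*z + 384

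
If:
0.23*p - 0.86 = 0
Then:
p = 3.74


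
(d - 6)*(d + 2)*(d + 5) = d^3 + d^2 - 32*d - 60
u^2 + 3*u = u*(u + 3)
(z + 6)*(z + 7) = z^2 + 13*z + 42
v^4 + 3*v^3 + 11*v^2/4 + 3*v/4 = v*(v + 1/2)*(v + 1)*(v + 3/2)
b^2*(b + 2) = b^3 + 2*b^2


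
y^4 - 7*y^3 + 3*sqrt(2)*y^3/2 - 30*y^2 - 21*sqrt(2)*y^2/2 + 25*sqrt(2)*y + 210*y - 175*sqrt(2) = (y - 7)*(y - 5*sqrt(2)/2)*(y - sqrt(2))*(y + 5*sqrt(2))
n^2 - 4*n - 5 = (n - 5)*(n + 1)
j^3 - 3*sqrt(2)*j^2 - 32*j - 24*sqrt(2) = (j - 6*sqrt(2))*(j + sqrt(2))*(j + 2*sqrt(2))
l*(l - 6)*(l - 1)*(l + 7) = l^4 - 43*l^2 + 42*l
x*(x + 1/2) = x^2 + x/2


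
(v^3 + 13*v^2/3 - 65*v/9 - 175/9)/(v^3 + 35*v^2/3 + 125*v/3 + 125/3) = (v - 7/3)/(v + 5)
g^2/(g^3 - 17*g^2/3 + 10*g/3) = 3*g/(3*g^2 - 17*g + 10)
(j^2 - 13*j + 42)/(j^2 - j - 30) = (j - 7)/(j + 5)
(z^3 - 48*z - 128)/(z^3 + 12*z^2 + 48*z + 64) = (z - 8)/(z + 4)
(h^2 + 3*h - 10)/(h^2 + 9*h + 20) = (h - 2)/(h + 4)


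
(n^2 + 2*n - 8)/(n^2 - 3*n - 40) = (-n^2 - 2*n + 8)/(-n^2 + 3*n + 40)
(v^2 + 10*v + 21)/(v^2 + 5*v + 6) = (v + 7)/(v + 2)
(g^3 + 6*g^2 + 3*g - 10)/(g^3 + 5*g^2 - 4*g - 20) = (g - 1)/(g - 2)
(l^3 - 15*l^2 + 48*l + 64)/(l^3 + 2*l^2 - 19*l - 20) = (l^2 - 16*l + 64)/(l^2 + l - 20)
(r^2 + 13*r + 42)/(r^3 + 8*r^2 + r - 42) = (r + 6)/(r^2 + r - 6)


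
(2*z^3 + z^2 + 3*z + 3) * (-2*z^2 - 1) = -4*z^5 - 2*z^4 - 8*z^3 - 7*z^2 - 3*z - 3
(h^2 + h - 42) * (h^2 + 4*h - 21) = h^4 + 5*h^3 - 59*h^2 - 189*h + 882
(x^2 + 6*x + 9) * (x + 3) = x^3 + 9*x^2 + 27*x + 27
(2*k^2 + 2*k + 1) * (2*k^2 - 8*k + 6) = 4*k^4 - 12*k^3 - 2*k^2 + 4*k + 6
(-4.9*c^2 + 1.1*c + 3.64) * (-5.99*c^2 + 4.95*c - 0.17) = 29.351*c^4 - 30.844*c^3 - 15.5256*c^2 + 17.831*c - 0.6188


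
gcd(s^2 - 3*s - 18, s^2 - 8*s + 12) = s - 6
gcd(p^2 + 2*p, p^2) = p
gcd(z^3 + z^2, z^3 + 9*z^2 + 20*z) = z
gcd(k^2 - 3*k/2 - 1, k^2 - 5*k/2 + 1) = k - 2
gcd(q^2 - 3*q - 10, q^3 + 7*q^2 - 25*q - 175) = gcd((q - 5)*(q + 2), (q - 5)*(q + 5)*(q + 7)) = q - 5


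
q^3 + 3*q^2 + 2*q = q*(q + 1)*(q + 2)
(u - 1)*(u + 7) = u^2 + 6*u - 7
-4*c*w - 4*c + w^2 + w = (-4*c + w)*(w + 1)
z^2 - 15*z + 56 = (z - 8)*(z - 7)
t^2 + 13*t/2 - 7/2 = (t - 1/2)*(t + 7)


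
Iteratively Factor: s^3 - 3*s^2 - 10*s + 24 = (s - 2)*(s^2 - s - 12) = (s - 4)*(s - 2)*(s + 3)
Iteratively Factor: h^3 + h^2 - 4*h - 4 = (h + 2)*(h^2 - h - 2) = (h - 2)*(h + 2)*(h + 1)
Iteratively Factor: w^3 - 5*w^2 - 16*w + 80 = (w + 4)*(w^2 - 9*w + 20) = (w - 5)*(w + 4)*(w - 4)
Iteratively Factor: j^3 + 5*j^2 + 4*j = (j + 4)*(j^2 + j) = j*(j + 4)*(j + 1)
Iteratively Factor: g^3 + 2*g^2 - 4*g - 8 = (g - 2)*(g^2 + 4*g + 4) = (g - 2)*(g + 2)*(g + 2)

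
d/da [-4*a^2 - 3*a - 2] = -8*a - 3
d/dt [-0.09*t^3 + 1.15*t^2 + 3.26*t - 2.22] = -0.27*t^2 + 2.3*t + 3.26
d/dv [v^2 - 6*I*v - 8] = 2*v - 6*I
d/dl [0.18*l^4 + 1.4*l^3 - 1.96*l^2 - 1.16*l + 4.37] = 0.72*l^3 + 4.2*l^2 - 3.92*l - 1.16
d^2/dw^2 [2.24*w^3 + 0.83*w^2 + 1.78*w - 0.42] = 13.44*w + 1.66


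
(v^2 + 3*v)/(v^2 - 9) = v/(v - 3)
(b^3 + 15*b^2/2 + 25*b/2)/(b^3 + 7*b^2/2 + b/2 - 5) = b*(b + 5)/(b^2 + b - 2)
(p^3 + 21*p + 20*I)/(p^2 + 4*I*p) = p - 4*I + 5/p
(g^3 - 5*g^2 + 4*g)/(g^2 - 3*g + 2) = g*(g - 4)/(g - 2)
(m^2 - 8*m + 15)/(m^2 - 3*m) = (m - 5)/m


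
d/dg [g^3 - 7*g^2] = g*(3*g - 14)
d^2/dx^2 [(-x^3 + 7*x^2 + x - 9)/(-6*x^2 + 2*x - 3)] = 2*(-134*x^3 + 1332*x^2 - 243*x - 195)/(216*x^6 - 216*x^5 + 396*x^4 - 224*x^3 + 198*x^2 - 54*x + 27)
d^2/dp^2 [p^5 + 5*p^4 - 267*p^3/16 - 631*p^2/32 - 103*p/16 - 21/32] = 20*p^3 + 60*p^2 - 801*p/8 - 631/16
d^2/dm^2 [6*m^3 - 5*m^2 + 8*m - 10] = 36*m - 10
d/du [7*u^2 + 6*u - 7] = 14*u + 6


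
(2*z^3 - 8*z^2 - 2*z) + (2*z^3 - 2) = 4*z^3 - 8*z^2 - 2*z - 2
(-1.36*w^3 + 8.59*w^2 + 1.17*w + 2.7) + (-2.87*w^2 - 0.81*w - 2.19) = -1.36*w^3 + 5.72*w^2 + 0.36*w + 0.51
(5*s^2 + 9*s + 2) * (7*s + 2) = 35*s^3 + 73*s^2 + 32*s + 4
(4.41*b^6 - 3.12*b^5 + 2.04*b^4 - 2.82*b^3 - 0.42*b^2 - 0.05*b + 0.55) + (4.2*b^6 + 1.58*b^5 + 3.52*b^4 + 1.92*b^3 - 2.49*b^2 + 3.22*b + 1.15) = 8.61*b^6 - 1.54*b^5 + 5.56*b^4 - 0.9*b^3 - 2.91*b^2 + 3.17*b + 1.7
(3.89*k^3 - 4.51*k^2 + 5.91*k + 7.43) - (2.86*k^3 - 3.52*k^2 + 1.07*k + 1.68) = 1.03*k^3 - 0.99*k^2 + 4.84*k + 5.75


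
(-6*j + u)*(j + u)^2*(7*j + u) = -42*j^4 - 83*j^3*u - 39*j^2*u^2 + 3*j*u^3 + u^4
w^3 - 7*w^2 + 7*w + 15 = (w - 5)*(w - 3)*(w + 1)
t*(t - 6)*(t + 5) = t^3 - t^2 - 30*t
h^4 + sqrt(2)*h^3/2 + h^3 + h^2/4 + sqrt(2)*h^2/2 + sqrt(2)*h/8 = h*(h + 1/2)^2*(h + sqrt(2)/2)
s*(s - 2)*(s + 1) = s^3 - s^2 - 2*s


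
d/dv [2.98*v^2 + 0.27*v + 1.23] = 5.96*v + 0.27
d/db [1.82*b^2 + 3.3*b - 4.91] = 3.64*b + 3.3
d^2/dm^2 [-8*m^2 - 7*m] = -16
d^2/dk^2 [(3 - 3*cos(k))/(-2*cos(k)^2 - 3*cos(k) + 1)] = 3*(-36*sin(k)^4*cos(k) + 22*sin(k)^4 - 34*sin(k)^2 - 19*cos(k)/2 - 9*cos(3*k)/2 + 2*cos(5*k) - 4)/(-2*sin(k)^2 + 3*cos(k) + 1)^3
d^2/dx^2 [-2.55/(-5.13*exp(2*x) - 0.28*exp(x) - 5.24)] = (2.55*(10.26*exp(x) + 0.28)*(20.52*exp(x) + 0.56)*exp(x) - (52.326*exp(x) + 0.714)*(5.13*exp(2*x) + 0.28*exp(x) + 5.24))*exp(x)/(5.13*exp(2*x) + 0.28*exp(x) + 5.24)^3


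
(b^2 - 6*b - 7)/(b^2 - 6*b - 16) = (-b^2 + 6*b + 7)/(-b^2 + 6*b + 16)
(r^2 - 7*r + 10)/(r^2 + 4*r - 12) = (r - 5)/(r + 6)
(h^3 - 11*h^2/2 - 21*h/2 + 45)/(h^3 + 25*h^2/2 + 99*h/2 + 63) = (2*h^2 - 17*h + 30)/(2*h^2 + 19*h + 42)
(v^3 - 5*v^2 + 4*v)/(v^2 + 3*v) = (v^2 - 5*v + 4)/(v + 3)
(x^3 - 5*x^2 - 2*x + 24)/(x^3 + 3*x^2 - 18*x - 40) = (x - 3)/(x + 5)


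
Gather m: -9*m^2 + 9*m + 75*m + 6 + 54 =-9*m^2 + 84*m + 60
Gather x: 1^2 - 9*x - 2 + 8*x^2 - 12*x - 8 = 8*x^2 - 21*x - 9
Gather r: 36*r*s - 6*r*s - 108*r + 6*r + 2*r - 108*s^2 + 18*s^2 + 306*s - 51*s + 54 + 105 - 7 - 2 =r*(30*s - 100) - 90*s^2 + 255*s + 150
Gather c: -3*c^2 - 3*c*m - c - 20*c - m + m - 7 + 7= -3*c^2 + c*(-3*m - 21)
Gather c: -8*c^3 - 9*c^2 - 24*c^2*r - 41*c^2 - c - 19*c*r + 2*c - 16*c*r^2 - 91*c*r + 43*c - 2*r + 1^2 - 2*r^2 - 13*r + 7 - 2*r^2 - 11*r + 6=-8*c^3 + c^2*(-24*r - 50) + c*(-16*r^2 - 110*r + 44) - 4*r^2 - 26*r + 14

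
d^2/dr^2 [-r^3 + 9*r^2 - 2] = 18 - 6*r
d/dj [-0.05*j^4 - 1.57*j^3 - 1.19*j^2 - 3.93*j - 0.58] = -0.2*j^3 - 4.71*j^2 - 2.38*j - 3.93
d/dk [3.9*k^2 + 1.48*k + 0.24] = 7.8*k + 1.48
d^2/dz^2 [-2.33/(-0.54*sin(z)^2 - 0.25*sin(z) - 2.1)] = (-2.717712*sin(z)^4 - 0.94365*sin(z)^3 + 14.499823*sin(z)^2 + 3.11055*sin(z) - 4.99319)/(0.54*sin(z)^2 + 0.25*sin(z) + 2.1)^3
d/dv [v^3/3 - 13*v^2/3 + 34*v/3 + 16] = v^2 - 26*v/3 + 34/3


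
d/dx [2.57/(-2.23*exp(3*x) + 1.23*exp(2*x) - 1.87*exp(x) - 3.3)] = (17.1933*exp(2*x) - 6.3222*exp(x) + 4.8059)*exp(x)/(2.23*exp(3*x) - 1.23*exp(2*x) + 1.87*exp(x) + 3.3)^2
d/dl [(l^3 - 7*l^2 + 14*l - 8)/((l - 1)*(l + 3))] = (l^2 + 6*l - 26)/(l^2 + 6*l + 9)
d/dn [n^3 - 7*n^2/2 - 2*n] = 3*n^2 - 7*n - 2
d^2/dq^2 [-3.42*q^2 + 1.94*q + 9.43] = -6.84000000000000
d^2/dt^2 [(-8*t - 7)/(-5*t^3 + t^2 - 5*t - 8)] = 2*((8*t + 7)*(15*t^2 - 2*t + 5)^2 + (-120*t^2 + 16*t - (8*t + 7)*(15*t - 1) - 40)*(5*t^3 - t^2 + 5*t + 8))/(5*t^3 - t^2 + 5*t + 8)^3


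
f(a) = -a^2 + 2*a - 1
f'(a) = 2 - 2*a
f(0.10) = -0.81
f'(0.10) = 1.80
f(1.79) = -0.62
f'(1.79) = -1.58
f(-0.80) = -3.24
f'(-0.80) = 3.60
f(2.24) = -1.54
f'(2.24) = -2.48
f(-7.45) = -71.40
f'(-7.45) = 16.90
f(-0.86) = -3.46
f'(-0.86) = 3.72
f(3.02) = -4.08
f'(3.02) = -4.04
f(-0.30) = -1.69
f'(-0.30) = 2.60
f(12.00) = -121.00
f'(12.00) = -22.00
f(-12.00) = -169.00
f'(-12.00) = 26.00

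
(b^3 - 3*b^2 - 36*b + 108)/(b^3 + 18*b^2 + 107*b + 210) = (b^2 - 9*b + 18)/(b^2 + 12*b + 35)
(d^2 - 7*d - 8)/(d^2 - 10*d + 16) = (d + 1)/(d - 2)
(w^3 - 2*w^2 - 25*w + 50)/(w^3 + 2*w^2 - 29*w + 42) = (w^2 - 25)/(w^2 + 4*w - 21)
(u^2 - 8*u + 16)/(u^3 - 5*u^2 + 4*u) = (u - 4)/(u*(u - 1))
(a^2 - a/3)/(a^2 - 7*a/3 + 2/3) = a/(a - 2)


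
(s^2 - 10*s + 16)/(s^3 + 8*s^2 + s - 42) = (s - 8)/(s^2 + 10*s + 21)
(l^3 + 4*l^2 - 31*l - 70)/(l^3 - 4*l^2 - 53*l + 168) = (l^2 - 3*l - 10)/(l^2 - 11*l + 24)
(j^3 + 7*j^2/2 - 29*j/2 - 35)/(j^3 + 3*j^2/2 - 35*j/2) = (j + 2)/j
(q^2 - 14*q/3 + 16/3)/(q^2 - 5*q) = (3*q^2 - 14*q + 16)/(3*q*(q - 5))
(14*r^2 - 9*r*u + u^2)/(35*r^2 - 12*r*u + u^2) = (2*r - u)/(5*r - u)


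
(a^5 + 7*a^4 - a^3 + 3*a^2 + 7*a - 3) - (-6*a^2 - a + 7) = a^5 + 7*a^4 - a^3 + 9*a^2 + 8*a - 10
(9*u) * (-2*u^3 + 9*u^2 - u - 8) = -18*u^4 + 81*u^3 - 9*u^2 - 72*u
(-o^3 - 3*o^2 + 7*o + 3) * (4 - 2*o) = 2*o^4 + 2*o^3 - 26*o^2 + 22*o + 12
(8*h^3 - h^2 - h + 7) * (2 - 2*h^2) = -16*h^5 + 2*h^4 + 18*h^3 - 16*h^2 - 2*h + 14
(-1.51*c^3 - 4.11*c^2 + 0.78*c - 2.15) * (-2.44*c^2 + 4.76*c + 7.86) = 3.6844*c^5 + 2.8408*c^4 - 33.3354*c^3 - 23.3458*c^2 - 4.1032*c - 16.899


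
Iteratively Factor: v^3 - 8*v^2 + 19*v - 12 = (v - 1)*(v^2 - 7*v + 12) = (v - 3)*(v - 1)*(v - 4)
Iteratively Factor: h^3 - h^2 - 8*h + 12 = (h + 3)*(h^2 - 4*h + 4) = (h - 2)*(h + 3)*(h - 2)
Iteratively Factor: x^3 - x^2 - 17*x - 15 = (x + 1)*(x^2 - 2*x - 15) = (x + 1)*(x + 3)*(x - 5)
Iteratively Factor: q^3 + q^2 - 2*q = (q)*(q^2 + q - 2) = q*(q - 1)*(q + 2)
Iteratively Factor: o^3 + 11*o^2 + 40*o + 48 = (o + 3)*(o^2 + 8*o + 16) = (o + 3)*(o + 4)*(o + 4)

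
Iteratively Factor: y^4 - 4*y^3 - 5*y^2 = (y)*(y^3 - 4*y^2 - 5*y) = y*(y + 1)*(y^2 - 5*y) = y^2*(y + 1)*(y - 5)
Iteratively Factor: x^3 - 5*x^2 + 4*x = (x - 1)*(x^2 - 4*x) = (x - 4)*(x - 1)*(x)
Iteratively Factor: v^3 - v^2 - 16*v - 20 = (v + 2)*(v^2 - 3*v - 10) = (v + 2)^2*(v - 5)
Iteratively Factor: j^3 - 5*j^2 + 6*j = (j - 2)*(j^2 - 3*j) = (j - 3)*(j - 2)*(j)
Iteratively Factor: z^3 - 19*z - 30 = (z - 5)*(z^2 + 5*z + 6) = (z - 5)*(z + 2)*(z + 3)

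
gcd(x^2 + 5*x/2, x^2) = x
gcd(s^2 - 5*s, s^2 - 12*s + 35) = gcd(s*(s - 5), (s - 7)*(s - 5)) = s - 5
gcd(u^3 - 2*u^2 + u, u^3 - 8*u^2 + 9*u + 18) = 1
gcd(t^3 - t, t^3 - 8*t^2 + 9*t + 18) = t + 1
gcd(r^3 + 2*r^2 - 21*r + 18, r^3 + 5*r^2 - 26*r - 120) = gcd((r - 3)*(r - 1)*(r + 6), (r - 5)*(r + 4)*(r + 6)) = r + 6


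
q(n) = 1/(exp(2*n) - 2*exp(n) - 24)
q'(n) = (-2*exp(2*n) + 2*exp(n))/(exp(2*n) - 2*exp(n) - 24)^2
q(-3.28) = -0.04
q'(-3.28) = 0.00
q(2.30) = 0.02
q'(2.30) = -0.06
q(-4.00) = -0.04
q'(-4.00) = 0.00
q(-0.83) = -0.04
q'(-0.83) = 0.00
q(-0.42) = -0.04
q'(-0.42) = 0.00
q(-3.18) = -0.04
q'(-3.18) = 0.00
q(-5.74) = -0.04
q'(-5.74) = 0.00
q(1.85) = 0.27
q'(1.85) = -4.91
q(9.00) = 0.00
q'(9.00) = 0.00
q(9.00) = 0.00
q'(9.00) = 0.00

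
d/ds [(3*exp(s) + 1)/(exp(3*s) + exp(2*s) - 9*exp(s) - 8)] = (-(3*exp(s) + 1)*(3*exp(2*s) + 2*exp(s) - 9) + 3*exp(3*s) + 3*exp(2*s) - 27*exp(s) - 24)*exp(s)/(exp(3*s) + exp(2*s) - 9*exp(s) - 8)^2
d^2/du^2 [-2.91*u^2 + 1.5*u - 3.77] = -5.82000000000000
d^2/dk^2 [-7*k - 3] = 0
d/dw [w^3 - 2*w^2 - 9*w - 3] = 3*w^2 - 4*w - 9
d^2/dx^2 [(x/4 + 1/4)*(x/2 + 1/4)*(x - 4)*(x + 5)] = 3*x^2/2 + 15*x/8 - 9/2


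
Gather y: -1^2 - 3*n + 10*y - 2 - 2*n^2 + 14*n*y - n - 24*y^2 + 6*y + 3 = -2*n^2 - 4*n - 24*y^2 + y*(14*n + 16)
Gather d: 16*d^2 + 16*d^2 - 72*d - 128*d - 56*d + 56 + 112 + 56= 32*d^2 - 256*d + 224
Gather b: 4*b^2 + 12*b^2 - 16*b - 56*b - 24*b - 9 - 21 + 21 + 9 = 16*b^2 - 96*b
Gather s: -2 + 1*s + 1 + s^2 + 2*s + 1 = s^2 + 3*s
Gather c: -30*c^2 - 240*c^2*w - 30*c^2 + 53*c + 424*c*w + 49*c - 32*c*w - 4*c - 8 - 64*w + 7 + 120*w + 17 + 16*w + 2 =c^2*(-240*w - 60) + c*(392*w + 98) + 72*w + 18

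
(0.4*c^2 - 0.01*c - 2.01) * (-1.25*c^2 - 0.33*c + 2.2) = -0.5*c^4 - 0.1195*c^3 + 3.3958*c^2 + 0.6413*c - 4.422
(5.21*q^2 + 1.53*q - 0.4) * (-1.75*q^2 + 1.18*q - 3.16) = -9.1175*q^4 + 3.4703*q^3 - 13.9582*q^2 - 5.3068*q + 1.264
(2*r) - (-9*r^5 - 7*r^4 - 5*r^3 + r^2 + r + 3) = 9*r^5 + 7*r^4 + 5*r^3 - r^2 + r - 3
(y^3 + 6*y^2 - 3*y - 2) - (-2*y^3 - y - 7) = 3*y^3 + 6*y^2 - 2*y + 5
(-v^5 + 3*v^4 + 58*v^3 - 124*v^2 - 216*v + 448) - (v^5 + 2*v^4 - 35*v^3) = -2*v^5 + v^4 + 93*v^3 - 124*v^2 - 216*v + 448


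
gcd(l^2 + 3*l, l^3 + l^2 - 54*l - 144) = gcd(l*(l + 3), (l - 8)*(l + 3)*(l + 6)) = l + 3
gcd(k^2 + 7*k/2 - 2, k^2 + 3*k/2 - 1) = k - 1/2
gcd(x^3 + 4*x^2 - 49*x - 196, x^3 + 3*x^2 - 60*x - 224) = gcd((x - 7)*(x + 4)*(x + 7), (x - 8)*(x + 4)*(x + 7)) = x^2 + 11*x + 28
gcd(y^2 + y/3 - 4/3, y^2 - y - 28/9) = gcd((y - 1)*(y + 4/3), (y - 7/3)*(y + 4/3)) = y + 4/3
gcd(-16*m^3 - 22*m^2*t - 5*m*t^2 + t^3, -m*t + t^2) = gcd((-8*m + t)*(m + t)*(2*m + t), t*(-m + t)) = 1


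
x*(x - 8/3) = x^2 - 8*x/3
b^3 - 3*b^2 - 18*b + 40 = (b - 5)*(b - 2)*(b + 4)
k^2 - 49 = (k - 7)*(k + 7)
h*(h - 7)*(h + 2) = h^3 - 5*h^2 - 14*h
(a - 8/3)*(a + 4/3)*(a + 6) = a^3 + 14*a^2/3 - 104*a/9 - 64/3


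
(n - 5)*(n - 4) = n^2 - 9*n + 20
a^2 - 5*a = a*(a - 5)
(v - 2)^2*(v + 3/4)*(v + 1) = v^4 - 9*v^3/4 - 9*v^2/4 + 4*v + 3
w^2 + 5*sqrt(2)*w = w*(w + 5*sqrt(2))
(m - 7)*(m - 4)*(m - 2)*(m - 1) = m^4 - 14*m^3 + 63*m^2 - 106*m + 56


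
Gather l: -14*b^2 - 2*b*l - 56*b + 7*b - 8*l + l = -14*b^2 - 49*b + l*(-2*b - 7)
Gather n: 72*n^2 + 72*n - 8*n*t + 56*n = 72*n^2 + n*(128 - 8*t)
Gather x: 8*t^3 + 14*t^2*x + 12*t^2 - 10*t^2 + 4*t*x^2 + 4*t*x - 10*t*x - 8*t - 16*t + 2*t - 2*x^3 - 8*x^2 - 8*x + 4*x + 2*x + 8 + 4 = 8*t^3 + 2*t^2 - 22*t - 2*x^3 + x^2*(4*t - 8) + x*(14*t^2 - 6*t - 2) + 12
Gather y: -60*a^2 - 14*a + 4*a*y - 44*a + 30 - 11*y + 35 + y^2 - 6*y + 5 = -60*a^2 - 58*a + y^2 + y*(4*a - 17) + 70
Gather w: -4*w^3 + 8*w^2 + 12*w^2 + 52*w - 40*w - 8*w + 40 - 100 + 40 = -4*w^3 + 20*w^2 + 4*w - 20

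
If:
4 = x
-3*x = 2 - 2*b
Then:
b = 7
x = 4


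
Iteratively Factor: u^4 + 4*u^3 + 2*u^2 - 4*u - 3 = (u + 3)*(u^3 + u^2 - u - 1) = (u + 1)*(u + 3)*(u^2 - 1) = (u - 1)*(u + 1)*(u + 3)*(u + 1)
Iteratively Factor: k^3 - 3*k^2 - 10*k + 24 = (k - 4)*(k^2 + k - 6) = (k - 4)*(k + 3)*(k - 2)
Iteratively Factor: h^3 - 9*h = (h)*(h^2 - 9) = h*(h + 3)*(h - 3)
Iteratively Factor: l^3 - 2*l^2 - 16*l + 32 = (l - 2)*(l^2 - 16) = (l - 2)*(l + 4)*(l - 4)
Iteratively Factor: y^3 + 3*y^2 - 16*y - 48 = (y - 4)*(y^2 + 7*y + 12) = (y - 4)*(y + 4)*(y + 3)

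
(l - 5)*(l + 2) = l^2 - 3*l - 10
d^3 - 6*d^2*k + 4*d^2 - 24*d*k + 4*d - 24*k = (d + 2)^2*(d - 6*k)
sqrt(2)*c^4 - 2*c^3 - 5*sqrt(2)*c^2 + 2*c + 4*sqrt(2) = (c - 1)*(c - 2*sqrt(2))*(c + sqrt(2))*(sqrt(2)*c + sqrt(2))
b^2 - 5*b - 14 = (b - 7)*(b + 2)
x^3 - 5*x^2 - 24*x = x*(x - 8)*(x + 3)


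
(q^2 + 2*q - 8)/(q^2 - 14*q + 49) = (q^2 + 2*q - 8)/(q^2 - 14*q + 49)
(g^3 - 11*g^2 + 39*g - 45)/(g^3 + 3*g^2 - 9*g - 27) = (g^2 - 8*g + 15)/(g^2 + 6*g + 9)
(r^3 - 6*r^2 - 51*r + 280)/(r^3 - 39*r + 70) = (r - 8)/(r - 2)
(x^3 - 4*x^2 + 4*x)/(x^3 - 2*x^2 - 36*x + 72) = x*(x - 2)/(x^2 - 36)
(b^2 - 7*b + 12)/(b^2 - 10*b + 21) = (b - 4)/(b - 7)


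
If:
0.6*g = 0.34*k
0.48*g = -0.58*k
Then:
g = 0.00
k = 0.00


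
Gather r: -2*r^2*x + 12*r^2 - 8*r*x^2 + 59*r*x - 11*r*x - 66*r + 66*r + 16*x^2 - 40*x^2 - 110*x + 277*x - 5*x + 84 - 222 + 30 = r^2*(12 - 2*x) + r*(-8*x^2 + 48*x) - 24*x^2 + 162*x - 108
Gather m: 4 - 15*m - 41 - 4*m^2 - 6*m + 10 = -4*m^2 - 21*m - 27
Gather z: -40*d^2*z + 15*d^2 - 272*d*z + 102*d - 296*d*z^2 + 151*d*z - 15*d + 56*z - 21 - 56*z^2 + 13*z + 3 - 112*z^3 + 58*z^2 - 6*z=15*d^2 + 87*d - 112*z^3 + z^2*(2 - 296*d) + z*(-40*d^2 - 121*d + 63) - 18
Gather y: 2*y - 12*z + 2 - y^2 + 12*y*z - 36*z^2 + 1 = -y^2 + y*(12*z + 2) - 36*z^2 - 12*z + 3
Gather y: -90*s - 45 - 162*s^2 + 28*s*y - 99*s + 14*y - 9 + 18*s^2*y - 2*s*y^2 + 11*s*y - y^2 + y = -162*s^2 - 189*s + y^2*(-2*s - 1) + y*(18*s^2 + 39*s + 15) - 54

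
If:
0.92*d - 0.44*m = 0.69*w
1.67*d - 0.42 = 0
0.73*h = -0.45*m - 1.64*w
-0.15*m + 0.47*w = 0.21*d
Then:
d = 0.25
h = -0.56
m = 0.23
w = 0.19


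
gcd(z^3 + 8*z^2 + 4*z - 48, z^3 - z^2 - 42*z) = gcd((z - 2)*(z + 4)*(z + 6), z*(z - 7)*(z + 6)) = z + 6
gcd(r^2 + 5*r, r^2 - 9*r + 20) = 1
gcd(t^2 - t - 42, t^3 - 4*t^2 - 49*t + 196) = t - 7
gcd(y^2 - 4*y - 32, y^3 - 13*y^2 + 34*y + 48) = y - 8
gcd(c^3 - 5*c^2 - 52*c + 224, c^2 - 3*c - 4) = c - 4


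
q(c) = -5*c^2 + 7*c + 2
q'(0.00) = 7.00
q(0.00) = 2.00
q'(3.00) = -23.00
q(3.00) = -22.00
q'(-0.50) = 12.00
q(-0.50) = -2.75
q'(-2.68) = 33.80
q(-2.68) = -52.67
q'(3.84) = -31.40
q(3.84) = -44.85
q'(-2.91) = 36.10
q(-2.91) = -60.71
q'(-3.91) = 46.10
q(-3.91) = -101.81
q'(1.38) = -6.80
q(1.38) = 2.14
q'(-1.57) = 22.70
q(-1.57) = -21.31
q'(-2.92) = 36.20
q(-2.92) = -61.07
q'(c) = 7 - 10*c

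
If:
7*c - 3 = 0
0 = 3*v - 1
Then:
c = 3/7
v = 1/3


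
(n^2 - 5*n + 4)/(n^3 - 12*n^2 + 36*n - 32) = (n^2 - 5*n + 4)/(n^3 - 12*n^2 + 36*n - 32)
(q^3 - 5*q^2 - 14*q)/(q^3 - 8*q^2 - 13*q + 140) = q*(q + 2)/(q^2 - q - 20)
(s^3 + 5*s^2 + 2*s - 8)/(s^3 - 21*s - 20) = (s^2 + s - 2)/(s^2 - 4*s - 5)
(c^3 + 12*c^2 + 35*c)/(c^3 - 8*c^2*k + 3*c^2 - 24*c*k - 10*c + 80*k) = c*(c + 7)/(c^2 - 8*c*k - 2*c + 16*k)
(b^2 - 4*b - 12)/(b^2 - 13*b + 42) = (b + 2)/(b - 7)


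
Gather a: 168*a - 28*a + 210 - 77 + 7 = 140*a + 140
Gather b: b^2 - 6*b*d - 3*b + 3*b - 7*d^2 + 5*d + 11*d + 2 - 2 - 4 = b^2 - 6*b*d - 7*d^2 + 16*d - 4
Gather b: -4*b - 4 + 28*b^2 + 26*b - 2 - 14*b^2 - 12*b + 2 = 14*b^2 + 10*b - 4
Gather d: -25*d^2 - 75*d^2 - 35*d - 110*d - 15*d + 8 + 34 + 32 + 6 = -100*d^2 - 160*d + 80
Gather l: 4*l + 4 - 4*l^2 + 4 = -4*l^2 + 4*l + 8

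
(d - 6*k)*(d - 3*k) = d^2 - 9*d*k + 18*k^2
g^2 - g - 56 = (g - 8)*(g + 7)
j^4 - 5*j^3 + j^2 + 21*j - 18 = (j - 3)^2*(j - 1)*(j + 2)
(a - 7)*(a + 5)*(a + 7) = a^3 + 5*a^2 - 49*a - 245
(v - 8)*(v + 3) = v^2 - 5*v - 24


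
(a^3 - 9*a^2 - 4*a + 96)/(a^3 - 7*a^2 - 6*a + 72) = (a - 8)/(a - 6)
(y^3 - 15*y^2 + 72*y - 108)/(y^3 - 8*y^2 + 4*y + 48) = (y^2 - 9*y + 18)/(y^2 - 2*y - 8)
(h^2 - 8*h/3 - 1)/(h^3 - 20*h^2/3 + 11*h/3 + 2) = (h - 3)/(h^2 - 7*h + 6)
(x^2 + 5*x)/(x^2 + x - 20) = x/(x - 4)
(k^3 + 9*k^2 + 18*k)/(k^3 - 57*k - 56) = k*(k^2 + 9*k + 18)/(k^3 - 57*k - 56)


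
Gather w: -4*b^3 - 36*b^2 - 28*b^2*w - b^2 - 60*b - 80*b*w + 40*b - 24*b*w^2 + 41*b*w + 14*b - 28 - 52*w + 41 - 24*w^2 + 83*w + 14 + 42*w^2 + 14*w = -4*b^3 - 37*b^2 - 6*b + w^2*(18 - 24*b) + w*(-28*b^2 - 39*b + 45) + 27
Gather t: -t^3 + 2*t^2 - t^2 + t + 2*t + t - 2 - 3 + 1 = -t^3 + t^2 + 4*t - 4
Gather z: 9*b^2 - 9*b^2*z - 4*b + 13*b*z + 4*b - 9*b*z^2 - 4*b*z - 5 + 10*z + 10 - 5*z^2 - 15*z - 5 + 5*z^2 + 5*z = 9*b^2 - 9*b*z^2 + z*(-9*b^2 + 9*b)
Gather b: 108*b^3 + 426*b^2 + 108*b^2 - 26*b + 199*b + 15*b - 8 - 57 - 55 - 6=108*b^3 + 534*b^2 + 188*b - 126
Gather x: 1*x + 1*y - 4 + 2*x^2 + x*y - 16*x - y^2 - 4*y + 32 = 2*x^2 + x*(y - 15) - y^2 - 3*y + 28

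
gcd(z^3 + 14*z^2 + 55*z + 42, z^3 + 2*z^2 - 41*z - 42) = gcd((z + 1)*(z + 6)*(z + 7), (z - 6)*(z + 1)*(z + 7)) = z^2 + 8*z + 7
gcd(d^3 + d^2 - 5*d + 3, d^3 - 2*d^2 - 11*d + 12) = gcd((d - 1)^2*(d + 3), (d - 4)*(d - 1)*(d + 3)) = d^2 + 2*d - 3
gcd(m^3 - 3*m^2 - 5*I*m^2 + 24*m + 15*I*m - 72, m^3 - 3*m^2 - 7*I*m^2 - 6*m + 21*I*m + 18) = m - 3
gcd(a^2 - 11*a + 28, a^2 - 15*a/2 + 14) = a - 4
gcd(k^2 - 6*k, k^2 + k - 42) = k - 6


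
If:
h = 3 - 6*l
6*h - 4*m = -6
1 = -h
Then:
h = -1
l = 2/3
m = 0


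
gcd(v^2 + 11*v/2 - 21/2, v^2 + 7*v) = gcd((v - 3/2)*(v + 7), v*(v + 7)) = v + 7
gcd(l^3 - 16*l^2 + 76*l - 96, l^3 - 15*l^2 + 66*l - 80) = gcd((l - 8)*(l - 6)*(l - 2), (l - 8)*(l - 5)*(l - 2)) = l^2 - 10*l + 16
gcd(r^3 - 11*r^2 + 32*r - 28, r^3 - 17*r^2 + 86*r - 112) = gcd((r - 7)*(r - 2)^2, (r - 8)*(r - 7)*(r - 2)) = r^2 - 9*r + 14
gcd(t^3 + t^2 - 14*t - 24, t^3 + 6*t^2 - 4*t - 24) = t + 2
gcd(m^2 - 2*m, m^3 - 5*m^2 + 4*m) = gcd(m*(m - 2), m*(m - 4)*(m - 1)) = m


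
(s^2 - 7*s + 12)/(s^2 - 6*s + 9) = (s - 4)/(s - 3)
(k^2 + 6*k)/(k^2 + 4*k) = (k + 6)/(k + 4)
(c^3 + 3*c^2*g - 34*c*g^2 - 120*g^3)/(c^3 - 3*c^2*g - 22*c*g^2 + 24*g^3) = (c + 5*g)/(c - g)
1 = 1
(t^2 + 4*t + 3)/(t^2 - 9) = (t + 1)/(t - 3)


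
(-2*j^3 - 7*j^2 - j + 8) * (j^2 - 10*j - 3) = -2*j^5 + 13*j^4 + 75*j^3 + 39*j^2 - 77*j - 24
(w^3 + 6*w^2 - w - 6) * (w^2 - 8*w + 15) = w^5 - 2*w^4 - 34*w^3 + 92*w^2 + 33*w - 90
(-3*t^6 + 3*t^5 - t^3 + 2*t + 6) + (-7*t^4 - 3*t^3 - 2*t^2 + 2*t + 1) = -3*t^6 + 3*t^5 - 7*t^4 - 4*t^3 - 2*t^2 + 4*t + 7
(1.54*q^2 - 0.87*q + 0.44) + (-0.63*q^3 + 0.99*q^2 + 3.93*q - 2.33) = -0.63*q^3 + 2.53*q^2 + 3.06*q - 1.89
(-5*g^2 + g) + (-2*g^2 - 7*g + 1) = -7*g^2 - 6*g + 1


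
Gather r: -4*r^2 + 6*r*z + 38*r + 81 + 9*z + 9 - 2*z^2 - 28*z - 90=-4*r^2 + r*(6*z + 38) - 2*z^2 - 19*z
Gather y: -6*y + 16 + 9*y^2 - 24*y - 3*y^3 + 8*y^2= -3*y^3 + 17*y^2 - 30*y + 16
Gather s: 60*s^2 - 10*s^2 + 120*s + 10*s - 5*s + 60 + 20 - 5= 50*s^2 + 125*s + 75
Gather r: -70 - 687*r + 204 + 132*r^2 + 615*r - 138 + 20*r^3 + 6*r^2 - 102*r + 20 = 20*r^3 + 138*r^2 - 174*r + 16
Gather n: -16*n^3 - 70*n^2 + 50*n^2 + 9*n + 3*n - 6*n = -16*n^3 - 20*n^2 + 6*n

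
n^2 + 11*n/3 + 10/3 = (n + 5/3)*(n + 2)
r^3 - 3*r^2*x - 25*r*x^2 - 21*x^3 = (r - 7*x)*(r + x)*(r + 3*x)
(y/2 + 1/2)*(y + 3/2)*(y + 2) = y^3/2 + 9*y^2/4 + 13*y/4 + 3/2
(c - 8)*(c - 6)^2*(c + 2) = c^4 - 18*c^3 + 92*c^2 - 24*c - 576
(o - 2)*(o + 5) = o^2 + 3*o - 10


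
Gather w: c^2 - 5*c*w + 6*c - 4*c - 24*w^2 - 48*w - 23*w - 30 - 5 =c^2 + 2*c - 24*w^2 + w*(-5*c - 71) - 35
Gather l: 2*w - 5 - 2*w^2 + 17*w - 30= -2*w^2 + 19*w - 35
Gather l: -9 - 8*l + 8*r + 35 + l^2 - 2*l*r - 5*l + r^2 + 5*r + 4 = l^2 + l*(-2*r - 13) + r^2 + 13*r + 30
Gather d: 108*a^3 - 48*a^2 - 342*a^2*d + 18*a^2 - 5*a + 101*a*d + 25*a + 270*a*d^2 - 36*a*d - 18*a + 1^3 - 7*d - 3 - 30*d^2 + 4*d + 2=108*a^3 - 30*a^2 + 2*a + d^2*(270*a - 30) + d*(-342*a^2 + 65*a - 3)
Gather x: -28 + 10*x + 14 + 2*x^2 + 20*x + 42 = 2*x^2 + 30*x + 28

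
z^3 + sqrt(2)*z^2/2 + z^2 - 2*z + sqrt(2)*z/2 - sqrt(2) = (z - 1)*(z + 2)*(z + sqrt(2)/2)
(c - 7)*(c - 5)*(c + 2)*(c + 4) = c^4 - 6*c^3 - 29*c^2 + 114*c + 280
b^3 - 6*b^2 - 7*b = b*(b - 7)*(b + 1)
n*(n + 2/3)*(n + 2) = n^3 + 8*n^2/3 + 4*n/3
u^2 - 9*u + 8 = (u - 8)*(u - 1)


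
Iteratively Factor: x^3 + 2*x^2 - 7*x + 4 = (x + 4)*(x^2 - 2*x + 1) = (x - 1)*(x + 4)*(x - 1)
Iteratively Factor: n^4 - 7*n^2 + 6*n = (n)*(n^3 - 7*n + 6) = n*(n - 1)*(n^2 + n - 6) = n*(n - 1)*(n + 3)*(n - 2)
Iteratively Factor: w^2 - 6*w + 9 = (w - 3)*(w - 3)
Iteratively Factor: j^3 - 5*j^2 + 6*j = (j)*(j^2 - 5*j + 6) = j*(j - 2)*(j - 3)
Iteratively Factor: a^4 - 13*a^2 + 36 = (a + 2)*(a^3 - 2*a^2 - 9*a + 18) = (a + 2)*(a + 3)*(a^2 - 5*a + 6) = (a - 2)*(a + 2)*(a + 3)*(a - 3)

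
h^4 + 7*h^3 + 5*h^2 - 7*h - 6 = (h - 1)*(h + 1)^2*(h + 6)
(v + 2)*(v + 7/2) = v^2 + 11*v/2 + 7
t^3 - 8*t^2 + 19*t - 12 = (t - 4)*(t - 3)*(t - 1)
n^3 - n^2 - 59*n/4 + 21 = (n - 7/2)*(n - 3/2)*(n + 4)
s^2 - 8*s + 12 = (s - 6)*(s - 2)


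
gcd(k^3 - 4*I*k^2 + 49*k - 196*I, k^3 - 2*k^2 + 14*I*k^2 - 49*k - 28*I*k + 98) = k + 7*I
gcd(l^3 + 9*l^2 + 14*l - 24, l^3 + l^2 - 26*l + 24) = l^2 + 5*l - 6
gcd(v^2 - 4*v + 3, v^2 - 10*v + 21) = v - 3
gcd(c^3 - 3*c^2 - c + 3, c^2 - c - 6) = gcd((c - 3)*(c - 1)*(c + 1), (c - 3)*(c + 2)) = c - 3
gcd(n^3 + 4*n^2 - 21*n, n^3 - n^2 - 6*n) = n^2 - 3*n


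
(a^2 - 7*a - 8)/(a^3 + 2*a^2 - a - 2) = (a - 8)/(a^2 + a - 2)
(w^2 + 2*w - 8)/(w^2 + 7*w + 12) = (w - 2)/(w + 3)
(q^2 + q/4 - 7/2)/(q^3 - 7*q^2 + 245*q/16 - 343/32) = 8*(q + 2)/(8*q^2 - 42*q + 49)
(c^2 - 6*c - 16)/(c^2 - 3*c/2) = 2*(c^2 - 6*c - 16)/(c*(2*c - 3))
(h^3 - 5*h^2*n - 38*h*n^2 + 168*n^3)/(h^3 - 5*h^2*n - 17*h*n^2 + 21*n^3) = (h^2 + 2*h*n - 24*n^2)/(h^2 + 2*h*n - 3*n^2)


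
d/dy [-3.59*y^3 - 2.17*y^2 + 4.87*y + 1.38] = -10.77*y^2 - 4.34*y + 4.87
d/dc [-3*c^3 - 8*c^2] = c*(-9*c - 16)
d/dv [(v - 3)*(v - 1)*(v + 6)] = 3*v^2 + 4*v - 21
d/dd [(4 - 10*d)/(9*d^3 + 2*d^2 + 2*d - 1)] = 2*(90*d^3 - 44*d^2 - 8*d + 1)/(81*d^6 + 36*d^5 + 40*d^4 - 10*d^3 - 4*d + 1)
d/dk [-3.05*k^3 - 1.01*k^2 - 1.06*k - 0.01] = -9.15*k^2 - 2.02*k - 1.06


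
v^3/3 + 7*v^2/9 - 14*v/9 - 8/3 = (v/3 + 1)*(v - 2)*(v + 4/3)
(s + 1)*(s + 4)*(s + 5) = s^3 + 10*s^2 + 29*s + 20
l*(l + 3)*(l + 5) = l^3 + 8*l^2 + 15*l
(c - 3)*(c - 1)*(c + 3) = c^3 - c^2 - 9*c + 9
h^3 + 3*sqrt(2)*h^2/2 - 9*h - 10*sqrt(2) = (h - 2*sqrt(2))*(h + sqrt(2))*(h + 5*sqrt(2)/2)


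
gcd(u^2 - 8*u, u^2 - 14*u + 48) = u - 8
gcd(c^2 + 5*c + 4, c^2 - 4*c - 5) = c + 1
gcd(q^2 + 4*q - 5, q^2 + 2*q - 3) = q - 1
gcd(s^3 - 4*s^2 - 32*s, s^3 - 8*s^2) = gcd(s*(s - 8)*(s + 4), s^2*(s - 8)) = s^2 - 8*s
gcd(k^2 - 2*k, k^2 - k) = k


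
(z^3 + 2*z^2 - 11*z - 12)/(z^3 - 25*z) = (z^3 + 2*z^2 - 11*z - 12)/(z*(z^2 - 25))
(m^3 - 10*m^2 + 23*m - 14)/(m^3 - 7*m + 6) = (m - 7)/(m + 3)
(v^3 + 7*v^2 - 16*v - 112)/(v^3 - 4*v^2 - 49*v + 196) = (v + 4)/(v - 7)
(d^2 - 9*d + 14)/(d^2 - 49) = (d - 2)/(d + 7)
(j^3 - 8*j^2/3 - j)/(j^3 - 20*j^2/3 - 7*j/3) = (j - 3)/(j - 7)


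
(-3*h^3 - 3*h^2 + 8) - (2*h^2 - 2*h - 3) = -3*h^3 - 5*h^2 + 2*h + 11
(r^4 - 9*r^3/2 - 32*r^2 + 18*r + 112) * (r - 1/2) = r^5 - 5*r^4 - 119*r^3/4 + 34*r^2 + 103*r - 56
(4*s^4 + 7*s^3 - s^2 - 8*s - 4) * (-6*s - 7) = -24*s^5 - 70*s^4 - 43*s^3 + 55*s^2 + 80*s + 28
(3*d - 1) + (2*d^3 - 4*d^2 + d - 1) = 2*d^3 - 4*d^2 + 4*d - 2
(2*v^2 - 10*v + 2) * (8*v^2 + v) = 16*v^4 - 78*v^3 + 6*v^2 + 2*v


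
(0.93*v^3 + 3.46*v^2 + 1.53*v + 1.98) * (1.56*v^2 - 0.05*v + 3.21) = 1.4508*v^5 + 5.3511*v^4 + 5.1991*v^3 + 14.1189*v^2 + 4.8123*v + 6.3558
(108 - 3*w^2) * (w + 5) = -3*w^3 - 15*w^2 + 108*w + 540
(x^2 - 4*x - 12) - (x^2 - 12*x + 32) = 8*x - 44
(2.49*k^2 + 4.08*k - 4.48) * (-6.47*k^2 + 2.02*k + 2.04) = -16.1103*k^4 - 21.3678*k^3 + 42.3068*k^2 - 0.726400000000002*k - 9.1392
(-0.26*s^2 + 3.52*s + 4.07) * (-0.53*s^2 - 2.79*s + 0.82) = 0.1378*s^4 - 1.1402*s^3 - 12.1911*s^2 - 8.4689*s + 3.3374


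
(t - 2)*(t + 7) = t^2 + 5*t - 14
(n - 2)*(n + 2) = n^2 - 4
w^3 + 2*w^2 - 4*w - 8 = (w - 2)*(w + 2)^2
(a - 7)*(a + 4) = a^2 - 3*a - 28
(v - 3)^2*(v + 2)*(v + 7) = v^4 + 3*v^3 - 31*v^2 - 3*v + 126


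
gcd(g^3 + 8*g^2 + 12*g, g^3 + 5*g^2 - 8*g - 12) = g + 6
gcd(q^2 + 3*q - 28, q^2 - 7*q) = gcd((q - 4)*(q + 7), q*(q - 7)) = 1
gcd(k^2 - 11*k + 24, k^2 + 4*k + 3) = 1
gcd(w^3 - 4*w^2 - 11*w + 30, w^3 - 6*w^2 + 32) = 1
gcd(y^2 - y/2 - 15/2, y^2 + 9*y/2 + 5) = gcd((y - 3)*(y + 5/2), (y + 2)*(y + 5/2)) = y + 5/2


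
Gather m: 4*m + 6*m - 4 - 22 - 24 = 10*m - 50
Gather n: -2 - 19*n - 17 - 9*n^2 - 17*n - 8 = -9*n^2 - 36*n - 27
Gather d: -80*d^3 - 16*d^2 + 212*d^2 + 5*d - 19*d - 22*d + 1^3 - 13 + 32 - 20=-80*d^3 + 196*d^2 - 36*d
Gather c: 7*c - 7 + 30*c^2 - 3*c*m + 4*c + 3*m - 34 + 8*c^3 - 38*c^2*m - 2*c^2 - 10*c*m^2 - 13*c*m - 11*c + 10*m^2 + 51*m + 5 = 8*c^3 + c^2*(28 - 38*m) + c*(-10*m^2 - 16*m) + 10*m^2 + 54*m - 36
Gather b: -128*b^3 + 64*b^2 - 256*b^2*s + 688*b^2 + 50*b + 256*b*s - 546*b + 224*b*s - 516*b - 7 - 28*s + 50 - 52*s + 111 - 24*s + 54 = -128*b^3 + b^2*(752 - 256*s) + b*(480*s - 1012) - 104*s + 208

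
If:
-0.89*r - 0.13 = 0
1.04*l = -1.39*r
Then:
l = 0.20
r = -0.15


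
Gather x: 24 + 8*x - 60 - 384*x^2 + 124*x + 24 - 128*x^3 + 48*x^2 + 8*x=-128*x^3 - 336*x^2 + 140*x - 12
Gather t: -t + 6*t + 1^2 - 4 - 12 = 5*t - 15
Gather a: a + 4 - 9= a - 5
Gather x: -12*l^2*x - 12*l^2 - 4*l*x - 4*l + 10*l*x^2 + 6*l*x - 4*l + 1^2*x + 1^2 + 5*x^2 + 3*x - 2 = -12*l^2 - 8*l + x^2*(10*l + 5) + x*(-12*l^2 + 2*l + 4) - 1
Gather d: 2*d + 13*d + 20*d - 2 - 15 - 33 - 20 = 35*d - 70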